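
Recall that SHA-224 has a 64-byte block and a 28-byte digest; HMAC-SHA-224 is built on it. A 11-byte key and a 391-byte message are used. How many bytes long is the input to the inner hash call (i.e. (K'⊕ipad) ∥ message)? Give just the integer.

455

Key is 11 ≤ 64 bytes, zero-padded: |K'| = 64.
Inner input = (K'⊕ipad) ∥ m → 64 + 391 = 455 bytes.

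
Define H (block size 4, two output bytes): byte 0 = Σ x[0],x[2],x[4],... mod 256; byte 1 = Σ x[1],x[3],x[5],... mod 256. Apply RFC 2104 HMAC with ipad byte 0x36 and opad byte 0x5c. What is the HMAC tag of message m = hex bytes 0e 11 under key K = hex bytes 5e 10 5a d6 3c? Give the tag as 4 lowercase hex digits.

0a2d

Key hex bytes 5e 10 5a d6 3c is 5 bytes > B = 4, so hash it first: H(key) = f4 e6, then zero-pad to 4 bytes: K' = f4 e6 00 00.
K' ⊕ ipad = c2 d0 36 36.  K' ⊕ opad = a8 ba 5c 5c.
Inner input = (K'⊕ipad) ∥ m = c2 d0 36 36 ∥ 0e 11.
Inner hash: even-index sum = 262 mod 256 = 6; odd-index sum = 279 mod 256 = 23 → 06 17.
Outer input = (K'⊕opad) ∥ inner = a8 ba 5c 5c ∥ 06 17.
Outer hash (tag): even-index sum = 266 mod 256 = 10; odd-index sum = 301 mod 256 = 45 → 0a 2d.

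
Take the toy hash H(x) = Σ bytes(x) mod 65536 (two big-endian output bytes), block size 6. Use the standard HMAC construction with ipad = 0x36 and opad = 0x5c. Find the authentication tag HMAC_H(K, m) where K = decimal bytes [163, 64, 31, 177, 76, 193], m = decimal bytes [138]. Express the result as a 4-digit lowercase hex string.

Key decimal bytes [163, 64, 31, 177, 76, 193] = a3 40 1f b1 4c c1 is exactly B = 6 bytes: K' = a3 40 1f b1 4c c1.
K' ⊕ ipad = 95 76 29 87 7a f7.  K' ⊕ opad = ff 1c 43 ed 10 9d.
Inner input = (K'⊕ipad) ∥ m = 95 76 29 87 7a f7 ∥ 8a.
Inner hash: sum = 149+118+41+135+122+247+138 = 950 → 03 b6.
Outer input = (K'⊕opad) ∥ inner = ff 1c 43 ed 10 9d ∥ 03 b6.
Outer hash (tag): sum = 255+28+67+237+16+157+3+182 = 945 → 03 b1.

03b1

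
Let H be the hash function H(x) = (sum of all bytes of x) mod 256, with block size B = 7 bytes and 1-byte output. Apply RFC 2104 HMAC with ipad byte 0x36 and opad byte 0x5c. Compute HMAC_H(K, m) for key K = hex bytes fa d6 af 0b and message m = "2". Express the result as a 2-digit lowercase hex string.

Key hex bytes fa d6 af 0b is 4 bytes ≤ B = 7; zero-pad to 7 bytes: K' = fa d6 af 0b 00 00 00.
K' ⊕ ipad = cc e0 99 3d 36 36 36.  K' ⊕ opad = a6 8a f3 57 5c 5c 5c.
Inner input = (K'⊕ipad) ∥ m = cc e0 99 3d 36 36 36 ∥ 32.
Inner hash: sum = 204+224+153+61+54+54+54+50 = 854; mod 256 = 86 → 56.
Outer input = (K'⊕opad) ∥ inner = a6 8a f3 57 5c 5c 5c ∥ 56.
Outer hash (tag): sum = 166+138+243+87+92+92+92+86 = 996; mod 256 = 228 → e4.

e4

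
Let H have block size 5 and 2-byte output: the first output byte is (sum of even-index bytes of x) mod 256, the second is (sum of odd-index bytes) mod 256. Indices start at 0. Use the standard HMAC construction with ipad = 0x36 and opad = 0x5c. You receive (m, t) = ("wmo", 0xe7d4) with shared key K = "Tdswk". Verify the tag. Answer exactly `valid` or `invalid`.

valid

Key "Tdswk" = 54 64 73 77 6b is exactly B = 5 bytes: K' = 54 64 73 77 6b.
K' ⊕ ipad = 62 52 45 41 5d; K' ⊕ opad = 08 38 2f 2b 37.
Inner hash: even-index sum = 369 mod 256 = 113; odd-index sum = 377 mod 256 = 121 → 71 79.
Outer hash (recomputed tag): even-index sum = 231 mod 256 = 231; odd-index sum = 212 mod 256 = 212 → e7 d4.
Recomputed tag = e7d4; claimed = e7d4 → match.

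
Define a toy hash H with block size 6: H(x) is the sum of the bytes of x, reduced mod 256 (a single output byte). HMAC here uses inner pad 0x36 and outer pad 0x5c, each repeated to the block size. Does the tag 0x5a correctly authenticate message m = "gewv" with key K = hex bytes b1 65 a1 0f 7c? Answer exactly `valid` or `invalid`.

Key hex bytes b1 65 a1 0f 7c is 5 bytes ≤ B = 6; zero-pad to 6 bytes: K' = b1 65 a1 0f 7c 00.
K' ⊕ ipad = 87 53 97 39 4a 36; K' ⊕ opad = ed 39 fd 53 20 5c.
Inner hash: sum = 135+83+151+57+74+54+103+101+119+118 = 995; mod 256 = 227 → e3.
Outer hash (recomputed tag): sum = 237+57+253+83+32+92+227 = 981; mod 256 = 213 → d5.
Recomputed tag = d5; claimed = 5a → mismatch.

invalid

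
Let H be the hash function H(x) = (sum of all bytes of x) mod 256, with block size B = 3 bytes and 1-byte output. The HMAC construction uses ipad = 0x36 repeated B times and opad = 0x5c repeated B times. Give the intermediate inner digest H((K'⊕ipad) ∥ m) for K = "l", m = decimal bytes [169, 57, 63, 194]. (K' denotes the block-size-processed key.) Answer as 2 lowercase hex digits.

a9

Key "l" = 6c is 1 byte ≤ B = 3; zero-pad to 3 bytes: K' = 6c 00 00.
K' ⊕ ipad = 5a 36 36.
Inner input = 5a 36 36 ∥ a9 39 3f c2.
Inner hash: sum = 90+54+54+169+57+63+194 = 681; mod 256 = 169 → a9.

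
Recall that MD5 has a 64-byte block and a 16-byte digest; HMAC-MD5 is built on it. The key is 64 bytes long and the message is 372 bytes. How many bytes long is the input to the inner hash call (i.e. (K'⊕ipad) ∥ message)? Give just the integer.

436

Key is 64 ≤ 64 bytes, zero-padded: |K'| = 64.
Inner input = (K'⊕ipad) ∥ m → 64 + 372 = 436 bytes.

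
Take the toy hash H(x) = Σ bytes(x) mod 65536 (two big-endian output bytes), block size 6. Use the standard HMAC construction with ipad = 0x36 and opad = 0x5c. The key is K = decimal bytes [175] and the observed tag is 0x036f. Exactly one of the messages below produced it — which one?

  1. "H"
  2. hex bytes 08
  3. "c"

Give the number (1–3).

Key decimal bytes [175] = af is 1 byte ≤ B = 6; zero-pad to 6 bytes: K' = af 00 00 00 00 00.
K' ⊕ ipad = 99 36 36 36 36 36; K' ⊕ opad = f3 5c 5c 5c 5c 5c.
m1: inner = H(99 36 36 36 36 36 48) = 01 ef; tag = H(f3 5c 5c 5c 5c 5c 01 ef) = 03af
m2: inner = H(99 36 36 36 36 36 08) = 01 af; tag = H(f3 5c 5c 5c 5c 5c 01 af) = 036f ← matches
m3: inner = H(99 36 36 36 36 36 63) = 02 0a; tag = H(f3 5c 5c 5c 5c 5c 02 0a) = 02cb

2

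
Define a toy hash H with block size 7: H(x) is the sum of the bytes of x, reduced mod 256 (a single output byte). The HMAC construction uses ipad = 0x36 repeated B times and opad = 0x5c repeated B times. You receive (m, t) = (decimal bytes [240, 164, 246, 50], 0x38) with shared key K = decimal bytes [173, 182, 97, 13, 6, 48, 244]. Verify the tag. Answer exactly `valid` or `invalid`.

Key decimal bytes [173, 182, 97, 13, 6, 48, 244] = ad b6 61 0d 06 30 f4 is exactly B = 7 bytes: K' = ad b6 61 0d 06 30 f4.
K' ⊕ ipad = 9b 80 57 3b 30 06 c2; K' ⊕ opad = f1 ea 3d 51 5a 6c a8.
Inner hash: sum = 155+128+87+59+48+6+194+240+164+246+50 = 1377; mod 256 = 97 → 61.
Outer hash (recomputed tag): sum = 241+234+61+81+90+108+168+97 = 1080; mod 256 = 56 → 38.
Recomputed tag = 38; claimed = 38 → match.

valid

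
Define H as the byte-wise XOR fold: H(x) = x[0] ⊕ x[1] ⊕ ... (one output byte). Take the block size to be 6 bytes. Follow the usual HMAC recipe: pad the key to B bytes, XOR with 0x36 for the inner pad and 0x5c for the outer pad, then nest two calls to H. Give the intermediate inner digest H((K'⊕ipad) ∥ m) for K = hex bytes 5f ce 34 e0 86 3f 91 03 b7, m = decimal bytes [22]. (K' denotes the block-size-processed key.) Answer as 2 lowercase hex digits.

cf

Key hex bytes 5f ce 34 e0 86 3f 91 03 b7 is 9 bytes > B = 6, so hash it first: H(key) = d9, then zero-pad to 6 bytes: K' = d9 00 00 00 00 00.
K' ⊕ ipad = ef 36 36 36 36 36.
Inner input = ef 36 36 36 36 36 ∥ 16.
Inner hash: XOR ef⊕36⊕36⊕36⊕36⊕36⊕16 = cf.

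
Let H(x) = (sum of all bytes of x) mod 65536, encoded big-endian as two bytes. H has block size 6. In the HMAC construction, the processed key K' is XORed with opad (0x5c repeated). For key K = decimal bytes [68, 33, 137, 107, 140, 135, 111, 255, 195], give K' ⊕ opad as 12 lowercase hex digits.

Key decimal bytes [68, 33, 137, 107, 140, 135, 111, 255, 195] = 44 21 89 6b 8c 87 6f ff c3 is 9 bytes > B = 6, so hash it first: H(key) = 04 9d, then zero-pad to 6 bytes: K' = 04 9d 00 00 00 00.
XOR each byte with 0x5c: 04⊕5c=58, 9d⊕5c=c1, 00⊕5c=5c, 00⊕5c=5c, 00⊕5c=5c, 00⊕5c=5c.

58c15c5c5c5c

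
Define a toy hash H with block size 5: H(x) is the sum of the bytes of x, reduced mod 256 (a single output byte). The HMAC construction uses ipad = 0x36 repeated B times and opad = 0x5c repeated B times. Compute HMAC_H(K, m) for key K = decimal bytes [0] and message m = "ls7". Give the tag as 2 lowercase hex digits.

f0

Key decimal bytes [0] = 00 is 1 byte ≤ B = 5; zero-pad to 5 bytes: K' = 00 00 00 00 00.
K' ⊕ ipad = 36 36 36 36 36.  K' ⊕ opad = 5c 5c 5c 5c 5c.
Inner input = (K'⊕ipad) ∥ m = 36 36 36 36 36 ∥ 6c 73 37.
Inner hash: sum = 54+54+54+54+54+108+115+55 = 548; mod 256 = 36 → 24.
Outer input = (K'⊕opad) ∥ inner = 5c 5c 5c 5c 5c ∥ 24.
Outer hash (tag): sum = 92+92+92+92+92+36 = 496; mod 256 = 240 → f0.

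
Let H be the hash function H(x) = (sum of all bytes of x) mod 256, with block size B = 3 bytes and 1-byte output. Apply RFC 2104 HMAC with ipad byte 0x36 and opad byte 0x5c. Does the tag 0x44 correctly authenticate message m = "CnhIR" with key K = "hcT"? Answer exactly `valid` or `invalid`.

Key "hcT" = 68 63 54 is exactly B = 3 bytes: K' = 68 63 54.
K' ⊕ ipad = 5e 55 62; K' ⊕ opad = 34 3f 08.
Inner hash: sum = 94+85+98+67+110+104+73+82 = 713; mod 256 = 201 → c9.
Outer hash (recomputed tag): sum = 52+63+8+201 = 324; mod 256 = 68 → 44.
Recomputed tag = 44; claimed = 44 → match.

valid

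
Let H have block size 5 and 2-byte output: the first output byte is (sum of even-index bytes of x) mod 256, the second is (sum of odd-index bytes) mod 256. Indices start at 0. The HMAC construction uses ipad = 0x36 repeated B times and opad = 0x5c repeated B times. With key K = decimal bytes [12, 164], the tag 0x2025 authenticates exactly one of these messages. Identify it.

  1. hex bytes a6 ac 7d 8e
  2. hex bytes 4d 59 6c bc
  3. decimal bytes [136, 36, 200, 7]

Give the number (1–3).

3

Key decimal bytes [12, 164] = 0c a4 is 2 bytes ≤ B = 5; zero-pad to 5 bytes: K' = 0c a4 00 00 00.
K' ⊕ ipad = 3a 92 36 36 36; K' ⊕ opad = 50 f8 5c 5c 5c.
m1: inner = H(3a 92 36 36 36 a6 ac 7d 8e) = e0 eb; tag = H(50 f8 5c 5c 5c e0 eb) = f334
m2: inner = H(3a 92 36 36 36 4d 59 6c bc) = bb 81; tag = H(50 f8 5c 5c 5c bb 81) = 890f
m3: inner = H(3a 92 36 36 36 88 24 c8 07) = d1 18; tag = H(50 f8 5c 5c 5c d1 18) = 2025 ← matches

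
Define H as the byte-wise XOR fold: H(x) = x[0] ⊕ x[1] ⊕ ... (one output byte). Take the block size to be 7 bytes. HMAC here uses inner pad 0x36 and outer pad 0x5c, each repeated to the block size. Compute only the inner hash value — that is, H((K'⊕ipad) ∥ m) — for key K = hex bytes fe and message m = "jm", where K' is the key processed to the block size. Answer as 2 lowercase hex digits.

Key hex bytes fe is 1 byte ≤ B = 7; zero-pad to 7 bytes: K' = fe 00 00 00 00 00 00.
K' ⊕ ipad = c8 36 36 36 36 36 36.
Inner input = c8 36 36 36 36 36 36 ∥ 6a 6d.
Inner hash: XOR c8⊕36⊕36⊕36⊕36⊕36⊕36⊕6a⊕6d = cf.

cf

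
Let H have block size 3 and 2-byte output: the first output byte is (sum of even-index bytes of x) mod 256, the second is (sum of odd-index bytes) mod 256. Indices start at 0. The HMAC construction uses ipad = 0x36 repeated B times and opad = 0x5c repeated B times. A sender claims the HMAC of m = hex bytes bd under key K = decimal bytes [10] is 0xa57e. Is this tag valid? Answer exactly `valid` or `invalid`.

invalid

Key decimal bytes [10] = 0a is 1 byte ≤ B = 3; zero-pad to 3 bytes: K' = 0a 00 00.
K' ⊕ ipad = 3c 36 36; K' ⊕ opad = 56 5c 5c.
Inner hash: even-index sum = 114 mod 256 = 114; odd-index sum = 243 mod 256 = 243 → 72 f3.
Outer hash (recomputed tag): even-index sum = 421 mod 256 = 165; odd-index sum = 206 mod 256 = 206 → a5 ce.
Recomputed tag = a5ce; claimed = a57e → mismatch.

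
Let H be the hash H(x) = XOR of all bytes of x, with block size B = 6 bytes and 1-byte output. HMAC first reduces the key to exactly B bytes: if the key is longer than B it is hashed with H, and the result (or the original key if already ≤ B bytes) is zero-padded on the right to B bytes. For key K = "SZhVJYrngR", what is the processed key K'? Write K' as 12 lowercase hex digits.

0d0000000000

|K| = 10 > B = 6, so first hash the key.
H(K): XOR 53⊕5a⊕68⊕56⊕4a⊕59⊕72⊕6e⊕67⊕52 = 0d.
Zero-pad H(K) = 0d to 6 bytes: K' = 0d 00 00 00 00 00.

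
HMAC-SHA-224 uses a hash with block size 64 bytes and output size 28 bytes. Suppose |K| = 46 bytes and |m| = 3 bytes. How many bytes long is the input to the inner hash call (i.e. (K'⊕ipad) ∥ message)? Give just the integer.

Key is 46 ≤ 64 bytes, zero-padded: |K'| = 64.
Inner input = (K'⊕ipad) ∥ m → 64 + 3 = 67 bytes.

67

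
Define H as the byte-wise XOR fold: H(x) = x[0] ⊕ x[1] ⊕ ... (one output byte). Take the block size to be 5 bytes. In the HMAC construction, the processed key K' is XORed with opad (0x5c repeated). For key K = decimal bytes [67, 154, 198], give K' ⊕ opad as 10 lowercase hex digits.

Key decimal bytes [67, 154, 198] = 43 9a c6 is 3 bytes ≤ B = 5; zero-pad to 5 bytes: K' = 43 9a c6 00 00.
XOR each byte with 0x5c: 43⊕5c=1f, 9a⊕5c=c6, c6⊕5c=9a, 00⊕5c=5c, 00⊕5c=5c.

1fc69a5c5c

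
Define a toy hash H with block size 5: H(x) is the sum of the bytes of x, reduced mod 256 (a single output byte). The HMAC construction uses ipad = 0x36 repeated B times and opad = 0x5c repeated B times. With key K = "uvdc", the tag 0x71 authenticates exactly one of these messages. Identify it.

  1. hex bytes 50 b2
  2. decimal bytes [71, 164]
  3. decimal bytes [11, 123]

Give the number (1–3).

2

Key "uvdc" = 75 76 64 63 is 4 bytes ≤ B = 5; zero-pad to 5 bytes: K' = 75 76 64 63 00.
K' ⊕ ipad = 43 40 52 55 36; K' ⊕ opad = 29 2a 38 3f 5c.
m1: inner = H(43 40 52 55 36 50 b2) = 62; tag = H(29 2a 38 3f 5c 62) = 88
m2: inner = H(43 40 52 55 36 47 a4) = 4b; tag = H(29 2a 38 3f 5c 4b) = 71 ← matches
m3: inner = H(43 40 52 55 36 0b 7b) = e6; tag = H(29 2a 38 3f 5c e6) = 0c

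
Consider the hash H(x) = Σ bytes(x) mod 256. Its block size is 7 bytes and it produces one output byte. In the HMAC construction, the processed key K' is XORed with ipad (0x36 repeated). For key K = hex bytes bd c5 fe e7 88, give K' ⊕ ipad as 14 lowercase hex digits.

Key hex bytes bd c5 fe e7 88 is 5 bytes ≤ B = 7; zero-pad to 7 bytes: K' = bd c5 fe e7 88 00 00.
XOR each byte with 0x36: bd⊕36=8b, c5⊕36=f3, fe⊕36=c8, e7⊕36=d1, 88⊕36=be, 00⊕36=36, 00⊕36=36.

8bf3c8d1be3636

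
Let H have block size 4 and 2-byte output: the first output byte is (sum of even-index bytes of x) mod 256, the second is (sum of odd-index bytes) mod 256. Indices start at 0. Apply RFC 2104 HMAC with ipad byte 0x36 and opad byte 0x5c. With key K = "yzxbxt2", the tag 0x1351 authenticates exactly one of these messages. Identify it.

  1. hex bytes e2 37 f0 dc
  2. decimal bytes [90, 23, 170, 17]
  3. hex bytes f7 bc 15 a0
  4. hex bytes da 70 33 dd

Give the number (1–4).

4

Key "yzxbxt2" = 79 7a 78 62 78 74 32 is 7 bytes > B = 4, so hash it first: H(key) = 9b 50, then zero-pad to 4 bytes: K' = 9b 50 00 00.
K' ⊕ ipad = ad 66 36 36; K' ⊕ opad = c7 0c 5c 5c.
m1: inner = H(ad 66 36 36 e2 37 f0 dc) = b5 af; tag = H(c7 0c 5c 5c b5 af) = d817
m2: inner = H(ad 66 36 36 5a 17 aa 11) = e7 c4; tag = H(c7 0c 5c 5c e7 c4) = 0a2c
m3: inner = H(ad 66 36 36 f7 bc 15 a0) = ef f8; tag = H(c7 0c 5c 5c ef f8) = 1260
m4: inner = H(ad 66 36 36 da 70 33 dd) = f0 e9; tag = H(c7 0c 5c 5c f0 e9) = 1351 ← matches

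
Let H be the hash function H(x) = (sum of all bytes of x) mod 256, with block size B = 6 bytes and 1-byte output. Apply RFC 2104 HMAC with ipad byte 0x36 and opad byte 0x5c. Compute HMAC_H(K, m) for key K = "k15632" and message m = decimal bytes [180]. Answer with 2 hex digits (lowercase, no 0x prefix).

78

Key "k15632" = 6b 31 35 36 33 32 is exactly B = 6 bytes: K' = 6b 31 35 36 33 32.
K' ⊕ ipad = 5d 07 03 00 05 04.  K' ⊕ opad = 37 6d 69 6a 6f 6e.
Inner input = (K'⊕ipad) ∥ m = 5d 07 03 00 05 04 ∥ b4.
Inner hash: sum = 93+7+3+0+5+4+180 = 292; mod 256 = 36 → 24.
Outer input = (K'⊕opad) ∥ inner = 37 6d 69 6a 6f 6e ∥ 24.
Outer hash (tag): sum = 55+109+105+106+111+110+36 = 632; mod 256 = 120 → 78.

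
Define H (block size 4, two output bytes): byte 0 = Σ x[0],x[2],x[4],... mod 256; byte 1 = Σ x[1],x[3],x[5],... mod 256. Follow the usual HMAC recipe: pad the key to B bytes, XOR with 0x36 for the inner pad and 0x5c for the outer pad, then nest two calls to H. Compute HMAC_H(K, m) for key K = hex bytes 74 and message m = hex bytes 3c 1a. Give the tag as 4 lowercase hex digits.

Key hex bytes 74 is 1 byte ≤ B = 4; zero-pad to 4 bytes: K' = 74 00 00 00.
K' ⊕ ipad = 42 36 36 36.  K' ⊕ opad = 28 5c 5c 5c.
Inner input = (K'⊕ipad) ∥ m = 42 36 36 36 ∥ 3c 1a.
Inner hash: even-index sum = 180 mod 256 = 180; odd-index sum = 134 mod 256 = 134 → b4 86.
Outer input = (K'⊕opad) ∥ inner = 28 5c 5c 5c ∥ b4 86.
Outer hash (tag): even-index sum = 312 mod 256 = 56; odd-index sum = 318 mod 256 = 62 → 38 3e.

383e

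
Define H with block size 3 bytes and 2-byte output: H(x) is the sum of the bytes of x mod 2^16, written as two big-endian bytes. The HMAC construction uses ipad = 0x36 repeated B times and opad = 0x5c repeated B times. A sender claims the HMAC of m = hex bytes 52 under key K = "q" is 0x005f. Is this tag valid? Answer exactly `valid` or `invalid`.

invalid

Key "q" = 71 is 1 byte ≤ B = 3; zero-pad to 3 bytes: K' = 71 00 00.
K' ⊕ ipad = 47 36 36; K' ⊕ opad = 2d 5c 5c.
Inner hash: sum = 71+54+54+82 = 261 → 01 05.
Outer hash (recomputed tag): sum = 45+92+92+1+5 = 235 → 00 eb.
Recomputed tag = 00eb; claimed = 005f → mismatch.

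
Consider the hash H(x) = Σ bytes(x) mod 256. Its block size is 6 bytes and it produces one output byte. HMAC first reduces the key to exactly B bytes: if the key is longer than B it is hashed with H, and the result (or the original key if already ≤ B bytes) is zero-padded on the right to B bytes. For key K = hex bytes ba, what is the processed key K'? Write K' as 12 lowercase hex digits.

Key hex bytes ba is 1 byte ≤ B = 6; zero-pad to 6 bytes: K' = ba 00 00 00 00 00.

ba0000000000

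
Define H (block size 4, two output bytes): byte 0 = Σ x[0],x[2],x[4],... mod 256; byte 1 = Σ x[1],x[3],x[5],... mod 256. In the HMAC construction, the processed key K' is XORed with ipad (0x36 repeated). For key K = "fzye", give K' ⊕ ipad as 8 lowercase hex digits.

504c4f53

Key "fzye" = 66 7a 79 65 is exactly B = 4 bytes: K' = 66 7a 79 65.
XOR each byte with 0x36: 66⊕36=50, 7a⊕36=4c, 79⊕36=4f, 65⊕36=53.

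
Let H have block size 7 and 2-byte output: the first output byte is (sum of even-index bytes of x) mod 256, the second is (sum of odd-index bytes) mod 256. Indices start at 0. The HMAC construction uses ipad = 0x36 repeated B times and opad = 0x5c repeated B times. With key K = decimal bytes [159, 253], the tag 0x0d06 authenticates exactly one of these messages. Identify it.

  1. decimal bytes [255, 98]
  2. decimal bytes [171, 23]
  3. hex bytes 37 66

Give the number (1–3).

Key decimal bytes [159, 253] = 9f fd is 2 bytes ≤ B = 7; zero-pad to 7 bytes: K' = 9f fd 00 00 00 00 00.
K' ⊕ ipad = a9 cb 36 36 36 36 36; K' ⊕ opad = c3 a1 5c 5c 5c 5c 5c.
m1: inner = H(a9 cb 36 36 36 36 36 ff 62) = ad 36; tag = H(c3 a1 5c 5c 5c 5c 5c ad 36) = 0d06 ← matches
m2: inner = H(a9 cb 36 36 36 36 36 ab 17) = 62 e2; tag = H(c3 a1 5c 5c 5c 5c 5c 62 e2) = b9bb
m3: inner = H(a9 cb 36 36 36 36 36 37 66) = b1 6e; tag = H(c3 a1 5c 5c 5c 5c 5c b1 6e) = 450a

1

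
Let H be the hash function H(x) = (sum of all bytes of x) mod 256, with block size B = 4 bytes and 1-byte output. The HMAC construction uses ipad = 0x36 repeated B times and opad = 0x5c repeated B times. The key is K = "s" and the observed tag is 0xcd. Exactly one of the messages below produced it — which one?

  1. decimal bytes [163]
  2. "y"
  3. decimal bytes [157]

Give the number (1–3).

Key "s" = 73 is 1 byte ≤ B = 4; zero-pad to 4 bytes: K' = 73 00 00 00.
K' ⊕ ipad = 45 36 36 36; K' ⊕ opad = 2f 5c 5c 5c.
m1: inner = H(45 36 36 36 a3) = 8a; tag = H(2f 5c 5c 5c 8a) = cd ← matches
m2: inner = H(45 36 36 36 79) = 60; tag = H(2f 5c 5c 5c 60) = a3
m3: inner = H(45 36 36 36 9d) = 84; tag = H(2f 5c 5c 5c 84) = c7

1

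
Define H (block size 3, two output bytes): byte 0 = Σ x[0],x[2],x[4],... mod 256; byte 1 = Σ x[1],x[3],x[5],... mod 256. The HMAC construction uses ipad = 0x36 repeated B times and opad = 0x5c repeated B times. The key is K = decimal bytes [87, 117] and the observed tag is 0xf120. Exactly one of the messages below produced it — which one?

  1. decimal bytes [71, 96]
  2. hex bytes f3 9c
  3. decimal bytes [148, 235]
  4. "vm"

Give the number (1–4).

1

Key decimal bytes [87, 117] = 57 75 is 2 bytes ≤ B = 3; zero-pad to 3 bytes: K' = 57 75 00.
K' ⊕ ipad = 61 43 36; K' ⊕ opad = 0b 29 5c.
m1: inner = H(61 43 36 47 60) = f7 8a; tag = H(0b 29 5c f7 8a) = f120 ← matches
m2: inner = H(61 43 36 f3 9c) = 33 36; tag = H(0b 29 5c 33 36) = 9d5c
m3: inner = H(61 43 36 94 eb) = 82 d7; tag = H(0b 29 5c 82 d7) = 3eab
m4: inner = H(61 43 36 76 6d) = 04 b9; tag = H(0b 29 5c 04 b9) = 202d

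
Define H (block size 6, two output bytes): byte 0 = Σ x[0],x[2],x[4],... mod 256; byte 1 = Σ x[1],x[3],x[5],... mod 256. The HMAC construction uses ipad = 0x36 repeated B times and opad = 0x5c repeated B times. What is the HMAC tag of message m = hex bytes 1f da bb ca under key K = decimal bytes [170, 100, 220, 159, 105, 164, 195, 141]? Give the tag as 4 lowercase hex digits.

7032

Key decimal bytes [170, 100, 220, 159, 105, 164, 195, 141] = aa 64 dc 9f 69 a4 c3 8d is 8 bytes > B = 6, so hash it first: H(key) = b2 34, then zero-pad to 6 bytes: K' = b2 34 00 00 00 00.
K' ⊕ ipad = 84 02 36 36 36 36.  K' ⊕ opad = ee 68 5c 5c 5c 5c.
Inner input = (K'⊕ipad) ∥ m = 84 02 36 36 36 36 ∥ 1f da bb ca.
Inner hash: even-index sum = 458 mod 256 = 202; odd-index sum = 530 mod 256 = 18 → ca 12.
Outer input = (K'⊕opad) ∥ inner = ee 68 5c 5c 5c 5c ∥ ca 12.
Outer hash (tag): even-index sum = 624 mod 256 = 112; odd-index sum = 306 mod 256 = 50 → 70 32.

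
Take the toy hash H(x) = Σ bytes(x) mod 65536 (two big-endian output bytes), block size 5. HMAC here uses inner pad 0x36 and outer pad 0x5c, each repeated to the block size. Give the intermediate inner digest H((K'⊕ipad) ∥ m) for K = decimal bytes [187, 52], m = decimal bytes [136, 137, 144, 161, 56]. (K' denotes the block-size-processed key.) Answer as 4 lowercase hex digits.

03ab

Key decimal bytes [187, 52] = bb 34 is 2 bytes ≤ B = 5; zero-pad to 5 bytes: K' = bb 34 00 00 00.
K' ⊕ ipad = 8d 02 36 36 36.
Inner input = 8d 02 36 36 36 ∥ 88 89 90 a1 38.
Inner hash: sum = 141+2+54+54+54+136+137+144+161+56 = 939 → 03 ab.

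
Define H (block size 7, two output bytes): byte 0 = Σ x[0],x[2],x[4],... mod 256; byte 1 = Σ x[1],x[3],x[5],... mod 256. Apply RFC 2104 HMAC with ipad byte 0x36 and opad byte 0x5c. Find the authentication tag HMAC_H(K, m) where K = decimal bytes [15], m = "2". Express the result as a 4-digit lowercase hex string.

3bef

Key decimal bytes [15] = 0f is 1 byte ≤ B = 7; zero-pad to 7 bytes: K' = 0f 00 00 00 00 00 00.
K' ⊕ ipad = 39 36 36 36 36 36 36.  K' ⊕ opad = 53 5c 5c 5c 5c 5c 5c.
Inner input = (K'⊕ipad) ∥ m = 39 36 36 36 36 36 36 ∥ 32.
Inner hash: even-index sum = 219 mod 256 = 219; odd-index sum = 212 mod 256 = 212 → db d4.
Outer input = (K'⊕opad) ∥ inner = 53 5c 5c 5c 5c 5c 5c ∥ db d4.
Outer hash (tag): even-index sum = 571 mod 256 = 59; odd-index sum = 495 mod 256 = 239 → 3b ef.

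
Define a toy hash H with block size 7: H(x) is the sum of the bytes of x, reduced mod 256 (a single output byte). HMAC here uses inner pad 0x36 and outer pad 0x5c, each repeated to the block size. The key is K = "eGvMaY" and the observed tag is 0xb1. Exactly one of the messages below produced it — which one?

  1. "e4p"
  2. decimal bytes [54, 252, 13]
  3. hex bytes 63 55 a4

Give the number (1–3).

1

Key "eGvMaY" = 65 47 76 4d 61 59 is 6 bytes ≤ B = 7; zero-pad to 7 bytes: K' = 65 47 76 4d 61 59 00.
K' ⊕ ipad = 53 71 40 7b 57 6f 36; K' ⊕ opad = 39 1b 2a 11 3d 05 5c.
m1: inner = H(53 71 40 7b 57 6f 36 65 34 70) = 84; tag = H(39 1b 2a 11 3d 05 5c 84) = b1 ← matches
m2: inner = H(53 71 40 7b 57 6f 36 36 fc 0d) = ba; tag = H(39 1b 2a 11 3d 05 5c ba) = e7
m3: inner = H(53 71 40 7b 57 6f 36 63 55 a4) = d7; tag = H(39 1b 2a 11 3d 05 5c d7) = 04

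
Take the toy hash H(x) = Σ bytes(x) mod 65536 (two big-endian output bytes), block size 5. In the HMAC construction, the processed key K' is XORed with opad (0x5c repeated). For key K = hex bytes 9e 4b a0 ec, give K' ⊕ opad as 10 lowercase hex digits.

c217fcb05c

Key hex bytes 9e 4b a0 ec is 4 bytes ≤ B = 5; zero-pad to 5 bytes: K' = 9e 4b a0 ec 00.
XOR each byte with 0x5c: 9e⊕5c=c2, 4b⊕5c=17, a0⊕5c=fc, ec⊕5c=b0, 00⊕5c=5c.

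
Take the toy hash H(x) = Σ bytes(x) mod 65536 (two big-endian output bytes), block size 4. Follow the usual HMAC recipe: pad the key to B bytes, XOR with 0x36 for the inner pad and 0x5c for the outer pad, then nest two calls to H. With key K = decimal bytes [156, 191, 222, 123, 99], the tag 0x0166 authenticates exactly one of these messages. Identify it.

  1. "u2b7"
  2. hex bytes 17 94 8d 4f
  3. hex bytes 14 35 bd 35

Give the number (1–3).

Key decimal bytes [156, 191, 222, 123, 99] = 9c bf de 7b 63 is 5 bytes > B = 4, so hash it first: H(key) = 03 17, then zero-pad to 4 bytes: K' = 03 17 00 00.
K' ⊕ ipad = 35 21 36 36; K' ⊕ opad = 5f 4b 5c 5c.
m1: inner = H(35 21 36 36 75 32 62 37) = 02 02; tag = H(5f 4b 5c 5c 02 02) = 0166 ← matches
m2: inner = H(35 21 36 36 17 94 8d 4f) = 02 49; tag = H(5f 4b 5c 5c 02 49) = 01ad
m3: inner = H(35 21 36 36 14 35 bd 35) = 01 fd; tag = H(5f 4b 5c 5c 01 fd) = 0260

1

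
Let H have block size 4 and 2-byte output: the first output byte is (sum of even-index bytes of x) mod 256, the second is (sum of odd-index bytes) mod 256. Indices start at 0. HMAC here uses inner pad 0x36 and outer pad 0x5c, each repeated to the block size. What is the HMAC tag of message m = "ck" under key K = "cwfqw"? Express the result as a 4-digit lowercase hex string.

Key "cwfqw" = 63 77 66 71 77 is 5 bytes > B = 4, so hash it first: H(key) = 40 e8, then zero-pad to 4 bytes: K' = 40 e8 00 00.
K' ⊕ ipad = 76 de 36 36.  K' ⊕ opad = 1c b4 5c 5c.
Inner input = (K'⊕ipad) ∥ m = 76 de 36 36 ∥ 63 6b.
Inner hash: even-index sum = 271 mod 256 = 15; odd-index sum = 383 mod 256 = 127 → 0f 7f.
Outer input = (K'⊕opad) ∥ inner = 1c b4 5c 5c ∥ 0f 7f.
Outer hash (tag): even-index sum = 135 mod 256 = 135; odd-index sum = 399 mod 256 = 143 → 87 8f.

878f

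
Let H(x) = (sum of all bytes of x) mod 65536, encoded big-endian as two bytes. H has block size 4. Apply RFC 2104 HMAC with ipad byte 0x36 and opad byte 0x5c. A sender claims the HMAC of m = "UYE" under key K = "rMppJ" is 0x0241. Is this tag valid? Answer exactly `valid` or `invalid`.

Key "rMppJ" = 72 4d 70 70 4a is 5 bytes > B = 4, so hash it first: H(key) = 01 e9, then zero-pad to 4 bytes: K' = 01 e9 00 00.
K' ⊕ ipad = 37 df 36 36; K' ⊕ opad = 5d b5 5c 5c.
Inner hash: sum = 55+223+54+54+85+89+69 = 629 → 02 75.
Outer hash (recomputed tag): sum = 93+181+92+92+2+117 = 577 → 02 41.
Recomputed tag = 0241; claimed = 0241 → match.

valid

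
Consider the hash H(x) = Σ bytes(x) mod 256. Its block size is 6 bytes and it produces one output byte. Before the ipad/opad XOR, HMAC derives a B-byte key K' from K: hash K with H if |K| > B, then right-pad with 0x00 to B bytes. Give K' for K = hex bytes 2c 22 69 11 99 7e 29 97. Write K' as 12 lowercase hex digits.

9f0000000000

|K| = 8 > B = 6, so first hash the key.
H(K): sum = 44+34+105+17+153+126+41+151 = 671; mod 256 = 159 → 9f.
Zero-pad H(K) = 9f to 6 bytes: K' = 9f 00 00 00 00 00.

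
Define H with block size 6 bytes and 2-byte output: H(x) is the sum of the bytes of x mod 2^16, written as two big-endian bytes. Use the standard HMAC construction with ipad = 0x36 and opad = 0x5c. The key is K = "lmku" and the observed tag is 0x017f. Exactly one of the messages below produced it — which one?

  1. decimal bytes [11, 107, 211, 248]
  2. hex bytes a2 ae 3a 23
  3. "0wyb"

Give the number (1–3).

1

Key "lmku" = 6c 6d 6b 75 is 4 bytes ≤ B = 6; zero-pad to 6 bytes: K' = 6c 6d 6b 75 00 00.
K' ⊕ ipad = 5a 5b 5d 43 36 36; K' ⊕ opad = 30 31 37 29 5c 5c.
m1: inner = H(5a 5b 5d 43 36 36 0b 6b d3 f8) = 04 02; tag = H(30 31 37 29 5c 5c 04 02) = 017f ← matches
m2: inner = H(5a 5b 5d 43 36 36 a2 ae 3a 23) = 03 6e; tag = H(30 31 37 29 5c 5c 03 6e) = 01ea
m3: inner = H(5a 5b 5d 43 36 36 30 77 79 62) = 03 43; tag = H(30 31 37 29 5c 5c 03 43) = 01bf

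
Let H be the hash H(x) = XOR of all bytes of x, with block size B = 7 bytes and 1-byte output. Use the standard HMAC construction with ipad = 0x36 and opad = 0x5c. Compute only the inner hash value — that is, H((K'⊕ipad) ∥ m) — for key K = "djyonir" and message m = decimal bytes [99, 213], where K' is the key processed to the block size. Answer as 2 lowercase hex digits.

ed

Key "djyonir" = 64 6a 79 6f 6e 69 72 is exactly B = 7 bytes: K' = 64 6a 79 6f 6e 69 72.
K' ⊕ ipad = 52 5c 4f 59 58 5f 44.
Inner input = 52 5c 4f 59 58 5f 44 ∥ 63 d5.
Inner hash: XOR 52⊕5c⊕4f⊕59⊕58⊕5f⊕44⊕63⊕d5 = ed.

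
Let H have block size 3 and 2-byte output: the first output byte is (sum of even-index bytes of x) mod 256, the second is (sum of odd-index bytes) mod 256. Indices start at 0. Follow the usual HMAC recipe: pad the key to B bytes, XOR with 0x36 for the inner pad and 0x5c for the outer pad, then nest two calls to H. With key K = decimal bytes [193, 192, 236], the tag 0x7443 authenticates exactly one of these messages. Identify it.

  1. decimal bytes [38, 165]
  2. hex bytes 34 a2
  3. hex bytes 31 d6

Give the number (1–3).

Key decimal bytes [193, 192, 236] = c1 c0 ec is exactly B = 3 bytes: K' = c1 c0 ec.
K' ⊕ ipad = f7 f6 da; K' ⊕ opad = 9d 9c b0.
m1: inner = H(f7 f6 da 26 a5) = 76 1c; tag = H(9d 9c b0 76 1c) = 6912
m2: inner = H(f7 f6 da 34 a2) = 73 2a; tag = H(9d 9c b0 73 2a) = 770f
m3: inner = H(f7 f6 da 31 d6) = a7 27; tag = H(9d 9c b0 a7 27) = 7443 ← matches

3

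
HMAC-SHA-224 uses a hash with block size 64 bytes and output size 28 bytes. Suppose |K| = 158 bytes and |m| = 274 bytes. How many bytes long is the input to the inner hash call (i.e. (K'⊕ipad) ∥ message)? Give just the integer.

Key is 158 > 64 bytes, so it is hashed to 28 bytes then zero-padded to 64: |K'| = 64.
Inner input = (K'⊕ipad) ∥ m → 64 + 274 = 338 bytes.

338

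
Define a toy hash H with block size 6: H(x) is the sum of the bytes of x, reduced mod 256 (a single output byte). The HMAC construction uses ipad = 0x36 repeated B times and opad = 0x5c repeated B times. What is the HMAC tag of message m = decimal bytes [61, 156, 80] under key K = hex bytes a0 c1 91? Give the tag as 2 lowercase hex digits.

79

Key hex bytes a0 c1 91 is 3 bytes ≤ B = 6; zero-pad to 6 bytes: K' = a0 c1 91 00 00 00.
K' ⊕ ipad = 96 f7 a7 36 36 36.  K' ⊕ opad = fc 9d cd 5c 5c 5c.
Inner input = (K'⊕ipad) ∥ m = 96 f7 a7 36 36 36 ∥ 3d 9c 50.
Inner hash: sum = 150+247+167+54+54+54+61+156+80 = 1023; mod 256 = 255 → ff.
Outer input = (K'⊕opad) ∥ inner = fc 9d cd 5c 5c 5c ∥ ff.
Outer hash (tag): sum = 252+157+205+92+92+92+255 = 1145; mod 256 = 121 → 79.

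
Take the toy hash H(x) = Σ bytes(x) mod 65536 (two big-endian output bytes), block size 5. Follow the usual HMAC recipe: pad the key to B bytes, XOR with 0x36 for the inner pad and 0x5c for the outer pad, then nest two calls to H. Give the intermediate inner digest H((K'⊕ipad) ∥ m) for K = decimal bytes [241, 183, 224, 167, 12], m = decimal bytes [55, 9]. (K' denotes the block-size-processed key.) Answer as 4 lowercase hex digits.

0329

Key decimal bytes [241, 183, 224, 167, 12] = f1 b7 e0 a7 0c is exactly B = 5 bytes: K' = f1 b7 e0 a7 0c.
K' ⊕ ipad = c7 81 d6 91 3a.
Inner input = c7 81 d6 91 3a ∥ 37 09.
Inner hash: sum = 199+129+214+145+58+55+9 = 809 → 03 29.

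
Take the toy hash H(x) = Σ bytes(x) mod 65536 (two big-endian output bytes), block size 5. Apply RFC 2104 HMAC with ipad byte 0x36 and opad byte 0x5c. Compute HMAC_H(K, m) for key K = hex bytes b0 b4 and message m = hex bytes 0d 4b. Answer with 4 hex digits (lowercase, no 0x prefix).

02ec

Key hex bytes b0 b4 is 2 bytes ≤ B = 5; zero-pad to 5 bytes: K' = b0 b4 00 00 00.
K' ⊕ ipad = 86 82 36 36 36.  K' ⊕ opad = ec e8 5c 5c 5c.
Inner input = (K'⊕ipad) ∥ m = 86 82 36 36 36 ∥ 0d 4b.
Inner hash: sum = 134+130+54+54+54+13+75 = 514 → 02 02.
Outer input = (K'⊕opad) ∥ inner = ec e8 5c 5c 5c ∥ 02 02.
Outer hash (tag): sum = 236+232+92+92+92+2+2 = 748 → 02 ec.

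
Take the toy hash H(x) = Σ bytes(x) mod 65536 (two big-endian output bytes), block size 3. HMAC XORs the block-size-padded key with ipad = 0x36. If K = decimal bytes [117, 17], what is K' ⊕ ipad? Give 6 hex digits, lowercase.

432736

Key decimal bytes [117, 17] = 75 11 is 2 bytes ≤ B = 3; zero-pad to 3 bytes: K' = 75 11 00.
XOR each byte with 0x36: 75⊕36=43, 11⊕36=27, 00⊕36=36.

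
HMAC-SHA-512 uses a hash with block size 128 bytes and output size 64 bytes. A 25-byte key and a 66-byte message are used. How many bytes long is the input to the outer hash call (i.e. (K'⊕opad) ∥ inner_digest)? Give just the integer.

Key is 25 ≤ 128 bytes, zero-padded: |K'| = 128.
Outer input = (K'⊕opad) ∥ H(inner) → 128 + 64 = 192 bytes.

192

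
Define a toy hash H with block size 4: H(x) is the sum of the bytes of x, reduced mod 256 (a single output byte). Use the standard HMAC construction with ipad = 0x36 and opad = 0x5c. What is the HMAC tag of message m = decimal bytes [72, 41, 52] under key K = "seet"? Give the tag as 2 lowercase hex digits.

Key "seet" = 73 65 65 74 is exactly B = 4 bytes: K' = 73 65 65 74.
K' ⊕ ipad = 45 53 53 42.  K' ⊕ opad = 2f 39 39 28.
Inner input = (K'⊕ipad) ∥ m = 45 53 53 42 ∥ 48 29 34.
Inner hash: sum = 69+83+83+66+72+41+52 = 466; mod 256 = 210 → d2.
Outer input = (K'⊕opad) ∥ inner = 2f 39 39 28 ∥ d2.
Outer hash (tag): sum = 47+57+57+40+210 = 411; mod 256 = 155 → 9b.

9b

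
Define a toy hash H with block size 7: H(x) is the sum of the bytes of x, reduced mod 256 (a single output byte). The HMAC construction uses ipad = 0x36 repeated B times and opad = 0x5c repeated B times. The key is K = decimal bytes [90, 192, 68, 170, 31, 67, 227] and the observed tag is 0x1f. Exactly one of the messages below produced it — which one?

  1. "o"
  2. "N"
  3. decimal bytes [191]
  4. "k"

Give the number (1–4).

Key decimal bytes [90, 192, 68, 170, 31, 67, 227] = 5a c0 44 aa 1f 43 e3 is exactly B = 7 bytes: K' = 5a c0 44 aa 1f 43 e3.
K' ⊕ ipad = 6c f6 72 9c 29 75 d5; K' ⊕ opad = 06 9c 18 f6 43 1f bf.
m1: inner = H(6c f6 72 9c 29 75 d5 6f) = 52; tag = H(06 9c 18 f6 43 1f bf 52) = 23
m2: inner = H(6c f6 72 9c 29 75 d5 4e) = 31; tag = H(06 9c 18 f6 43 1f bf 31) = 02
m3: inner = H(6c f6 72 9c 29 75 d5 bf) = a2; tag = H(06 9c 18 f6 43 1f bf a2) = 73
m4: inner = H(6c f6 72 9c 29 75 d5 6b) = 4e; tag = H(06 9c 18 f6 43 1f bf 4e) = 1f ← matches

4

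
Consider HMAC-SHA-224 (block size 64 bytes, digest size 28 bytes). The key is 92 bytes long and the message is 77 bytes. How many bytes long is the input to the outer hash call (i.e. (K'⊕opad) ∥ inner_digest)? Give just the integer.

Key is 92 > 64 bytes, so it is hashed to 28 bytes then zero-padded to 64: |K'| = 64.
Outer input = (K'⊕opad) ∥ H(inner) → 64 + 28 = 92 bytes.

92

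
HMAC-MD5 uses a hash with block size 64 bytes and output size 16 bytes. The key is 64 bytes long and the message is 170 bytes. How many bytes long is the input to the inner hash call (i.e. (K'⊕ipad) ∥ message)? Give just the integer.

Key is 64 ≤ 64 bytes, zero-padded: |K'| = 64.
Inner input = (K'⊕ipad) ∥ m → 64 + 170 = 234 bytes.

234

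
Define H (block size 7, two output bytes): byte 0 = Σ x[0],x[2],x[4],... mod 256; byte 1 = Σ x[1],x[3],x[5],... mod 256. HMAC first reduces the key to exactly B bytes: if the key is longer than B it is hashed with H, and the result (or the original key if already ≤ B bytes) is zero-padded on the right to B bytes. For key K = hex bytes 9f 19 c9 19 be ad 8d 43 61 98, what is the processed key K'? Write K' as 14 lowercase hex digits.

|K| = 10 > B = 7, so first hash the key.
H(K): even-index sum = 788 mod 256 = 20; odd-index sum = 442 mod 256 = 186 → 14 ba.
Zero-pad H(K) = 14 ba to 7 bytes: K' = 14 ba 00 00 00 00 00.

14ba0000000000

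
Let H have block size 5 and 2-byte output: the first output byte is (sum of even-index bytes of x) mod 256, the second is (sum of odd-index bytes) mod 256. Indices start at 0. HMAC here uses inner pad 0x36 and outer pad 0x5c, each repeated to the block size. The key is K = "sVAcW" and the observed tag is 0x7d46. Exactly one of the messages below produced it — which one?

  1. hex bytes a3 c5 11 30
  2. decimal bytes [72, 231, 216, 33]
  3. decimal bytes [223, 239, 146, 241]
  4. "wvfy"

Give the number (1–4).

Key "sVAcW" = 73 56 41 63 57 is exactly B = 5 bytes: K' = 73 56 41 63 57.
K' ⊕ ipad = 45 60 77 55 61; K' ⊕ opad = 2f 0a 1d 3f 0b.
m1: inner = H(45 60 77 55 61 a3 c5 11 30) = 12 69; tag = H(2f 0a 1d 3f 0b 12 69) = c05b
m2: inner = H(45 60 77 55 61 48 e7 d8 21) = 25 d5; tag = H(2f 0a 1d 3f 0b 25 d5) = 2c6e
m3: inner = H(45 60 77 55 61 df ef 92 f1) = fd 26; tag = H(2f 0a 1d 3f 0b fd 26) = 7d46 ← matches
m4: inner = H(45 60 77 55 61 77 76 66 79) = 0c 92; tag = H(2f 0a 1d 3f 0b 0c 92) = e955

3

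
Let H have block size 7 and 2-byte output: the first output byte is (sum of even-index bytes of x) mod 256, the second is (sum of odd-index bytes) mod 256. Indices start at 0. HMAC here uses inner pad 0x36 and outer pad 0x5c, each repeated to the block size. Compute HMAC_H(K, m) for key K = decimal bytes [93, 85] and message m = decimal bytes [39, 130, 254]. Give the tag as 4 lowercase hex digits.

0950

Key decimal bytes [93, 85] = 5d 55 is 2 bytes ≤ B = 7; zero-pad to 7 bytes: K' = 5d 55 00 00 00 00 00.
K' ⊕ ipad = 6b 63 36 36 36 36 36.  K' ⊕ opad = 01 09 5c 5c 5c 5c 5c.
Inner input = (K'⊕ipad) ∥ m = 6b 63 36 36 36 36 36 ∥ 27 82 fe.
Inner hash: even-index sum = 399 mod 256 = 143; odd-index sum = 500 mod 256 = 244 → 8f f4.
Outer input = (K'⊕opad) ∥ inner = 01 09 5c 5c 5c 5c 5c ∥ 8f f4.
Outer hash (tag): even-index sum = 521 mod 256 = 9; odd-index sum = 336 mod 256 = 80 → 09 50.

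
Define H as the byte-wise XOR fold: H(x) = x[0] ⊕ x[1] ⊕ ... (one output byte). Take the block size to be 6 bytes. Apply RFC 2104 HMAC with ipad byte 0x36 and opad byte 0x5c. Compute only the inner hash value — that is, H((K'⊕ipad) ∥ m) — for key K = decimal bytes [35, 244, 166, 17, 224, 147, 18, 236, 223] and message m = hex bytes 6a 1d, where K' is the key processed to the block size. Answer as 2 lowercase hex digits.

Key decimal bytes [35, 244, 166, 17, 224, 147, 18, 236, 223] = 23 f4 a6 11 e0 93 12 ec df is 9 bytes > B = 6, so hash it first: H(key) = 32, then zero-pad to 6 bytes: K' = 32 00 00 00 00 00.
K' ⊕ ipad = 04 36 36 36 36 36.
Inner input = 04 36 36 36 36 36 ∥ 6a 1d.
Inner hash: XOR 04⊕36⊕36⊕36⊕36⊕36⊕6a⊕1d = 45.

45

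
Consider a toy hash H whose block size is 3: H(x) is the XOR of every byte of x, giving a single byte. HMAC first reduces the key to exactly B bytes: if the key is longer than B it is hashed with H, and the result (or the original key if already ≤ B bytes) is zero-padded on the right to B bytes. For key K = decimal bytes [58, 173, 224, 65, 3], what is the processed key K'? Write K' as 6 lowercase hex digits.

|K| = 5 > B = 3, so first hash the key.
H(K): XOR 3a⊕ad⊕e0⊕41⊕03 = 35.
Zero-pad H(K) = 35 to 3 bytes: K' = 35 00 00.

350000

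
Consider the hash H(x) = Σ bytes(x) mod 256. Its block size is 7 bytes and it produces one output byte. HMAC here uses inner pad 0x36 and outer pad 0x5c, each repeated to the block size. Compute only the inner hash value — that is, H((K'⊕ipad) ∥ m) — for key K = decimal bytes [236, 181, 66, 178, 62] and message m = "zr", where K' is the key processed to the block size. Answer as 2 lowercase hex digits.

Key decimal bytes [236, 181, 66, 178, 62] = ec b5 42 b2 3e is 5 bytes ≤ B = 7; zero-pad to 7 bytes: K' = ec b5 42 b2 3e 00 00.
K' ⊕ ipad = da 83 74 84 08 36 36.
Inner input = da 83 74 84 08 36 36 ∥ 7a 72.
Inner hash: sum = 218+131+116+132+8+54+54+122+114 = 949; mod 256 = 181 → b5.

b5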